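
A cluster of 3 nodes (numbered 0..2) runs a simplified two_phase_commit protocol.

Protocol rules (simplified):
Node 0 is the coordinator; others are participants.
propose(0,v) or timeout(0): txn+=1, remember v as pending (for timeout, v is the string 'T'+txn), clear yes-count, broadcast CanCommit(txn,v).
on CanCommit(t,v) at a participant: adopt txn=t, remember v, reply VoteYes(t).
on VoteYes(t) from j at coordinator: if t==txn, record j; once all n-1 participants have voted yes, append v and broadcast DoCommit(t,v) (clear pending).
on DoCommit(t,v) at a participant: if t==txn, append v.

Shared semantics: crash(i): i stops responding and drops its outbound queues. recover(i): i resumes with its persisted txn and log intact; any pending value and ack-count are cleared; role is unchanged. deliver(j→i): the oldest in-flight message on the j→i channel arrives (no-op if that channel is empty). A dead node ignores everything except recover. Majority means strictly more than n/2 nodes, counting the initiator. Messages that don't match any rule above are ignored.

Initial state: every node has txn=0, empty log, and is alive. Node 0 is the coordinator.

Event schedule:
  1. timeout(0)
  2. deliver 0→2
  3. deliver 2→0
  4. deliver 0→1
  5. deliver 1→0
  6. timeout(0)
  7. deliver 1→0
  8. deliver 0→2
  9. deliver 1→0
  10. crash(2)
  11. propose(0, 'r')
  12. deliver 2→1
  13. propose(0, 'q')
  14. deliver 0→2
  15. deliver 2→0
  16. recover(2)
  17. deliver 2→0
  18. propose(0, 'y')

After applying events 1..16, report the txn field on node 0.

[1] timeout(0) → N0(coor t1 [-])
[2] deliver 0→2 → N2(part t1 [-])
[3] deliver 2→0 → ∅
[4] deliver 0→1 → N1(part t1 [-])
[5] deliver 1→0 → N0(coor t1 [T1])
[6] timeout(0) → N0(coor t2 [T1])
[7] deliver 1→0 → ∅
[8] deliver 0→2 → N2(part t1 [T1])
[9] deliver 1→0 → ∅
[10] crash(2) → N2(✗part t1 [T1])
[11] propose(0,'r') → N0(coor t3 [T1])
[12] deliver 2→1 → ∅
[13] propose(0,'q') → N0(coor t4 [T1])
[14] deliver 0→2 → ∅
[15] deliver 2→0 → ∅
[16] recover(2) → N2(part t1 [T1])

4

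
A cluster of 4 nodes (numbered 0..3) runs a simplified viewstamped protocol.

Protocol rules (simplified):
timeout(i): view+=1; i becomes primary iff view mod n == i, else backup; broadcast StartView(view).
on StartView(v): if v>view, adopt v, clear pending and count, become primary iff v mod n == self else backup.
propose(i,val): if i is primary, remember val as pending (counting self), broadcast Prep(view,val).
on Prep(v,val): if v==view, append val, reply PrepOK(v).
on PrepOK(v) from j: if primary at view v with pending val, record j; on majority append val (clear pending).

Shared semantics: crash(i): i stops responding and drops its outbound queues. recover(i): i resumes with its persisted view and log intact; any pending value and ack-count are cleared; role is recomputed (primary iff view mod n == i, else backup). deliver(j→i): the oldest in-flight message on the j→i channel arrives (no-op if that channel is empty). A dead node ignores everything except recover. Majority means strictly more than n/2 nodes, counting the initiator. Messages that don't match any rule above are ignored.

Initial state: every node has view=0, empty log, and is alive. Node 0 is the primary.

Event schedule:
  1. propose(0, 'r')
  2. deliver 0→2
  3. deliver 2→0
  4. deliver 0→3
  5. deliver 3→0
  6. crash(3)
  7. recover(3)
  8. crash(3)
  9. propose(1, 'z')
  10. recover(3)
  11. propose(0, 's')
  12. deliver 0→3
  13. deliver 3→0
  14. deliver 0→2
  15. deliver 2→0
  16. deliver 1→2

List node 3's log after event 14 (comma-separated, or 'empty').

r,s

e1 propose(0,'r'): ·
e2 deliver 0→2: 2[back,v=0,r]
e3 deliver 2→0: ·
e4 deliver 0→3: 3[back,v=0,r]
e5 deliver 3→0: 0[prim,v=0,r]
e6 crash(3): 3[✗back,v=0,r]
e7 recover(3): 3[back,v=0,r]
e8 crash(3): 3[✗back,v=0,r]
e9 propose(1,'z'): ·
e10 recover(3): 3[back,v=0,r]
e11 propose(0,'s'): ·
e12 deliver 0→3: 3[back,v=0,r,s]
e13 deliver 3→0: ·
e14 deliver 0→2: 2[back,v=0,r,s]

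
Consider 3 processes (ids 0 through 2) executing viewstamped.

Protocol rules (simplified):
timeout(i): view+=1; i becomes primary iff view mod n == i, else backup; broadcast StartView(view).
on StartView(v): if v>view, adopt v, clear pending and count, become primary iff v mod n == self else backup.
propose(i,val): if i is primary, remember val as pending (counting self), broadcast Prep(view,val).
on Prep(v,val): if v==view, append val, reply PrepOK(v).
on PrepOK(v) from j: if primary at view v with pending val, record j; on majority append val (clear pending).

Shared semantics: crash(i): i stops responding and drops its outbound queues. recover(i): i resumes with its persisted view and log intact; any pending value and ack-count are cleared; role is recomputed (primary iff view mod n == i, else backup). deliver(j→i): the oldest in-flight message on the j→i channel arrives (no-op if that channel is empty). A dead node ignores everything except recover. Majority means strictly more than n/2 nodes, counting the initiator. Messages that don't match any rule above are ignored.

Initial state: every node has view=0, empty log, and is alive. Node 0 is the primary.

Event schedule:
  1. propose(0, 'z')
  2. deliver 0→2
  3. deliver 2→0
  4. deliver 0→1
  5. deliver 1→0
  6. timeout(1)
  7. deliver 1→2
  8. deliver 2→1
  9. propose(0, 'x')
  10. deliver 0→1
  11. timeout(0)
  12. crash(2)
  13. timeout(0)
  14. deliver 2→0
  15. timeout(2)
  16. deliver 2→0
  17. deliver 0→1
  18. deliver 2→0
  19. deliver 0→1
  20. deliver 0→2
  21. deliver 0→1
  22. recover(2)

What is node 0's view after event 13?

2

e1 propose(0,'z'): ·
e2 deliver 0→2: 2[back,v=0,z]
e3 deliver 2→0: 0[prim,v=0,z]
e4 deliver 0→1: 1[back,v=0,z]
e5 deliver 1→0: ·
e6 timeout(1): 1[prim,v=1,z]
e7 deliver 1→2: 2[back,v=1,z]
e8 deliver 2→1: ·
e9 propose(0,'x'): ·
e10 deliver 0→1: ·
e11 timeout(0): 0[back,v=1,z]
e12 crash(2): 2[✗back,v=1,z]
e13 timeout(0): 0[back,v=2,z]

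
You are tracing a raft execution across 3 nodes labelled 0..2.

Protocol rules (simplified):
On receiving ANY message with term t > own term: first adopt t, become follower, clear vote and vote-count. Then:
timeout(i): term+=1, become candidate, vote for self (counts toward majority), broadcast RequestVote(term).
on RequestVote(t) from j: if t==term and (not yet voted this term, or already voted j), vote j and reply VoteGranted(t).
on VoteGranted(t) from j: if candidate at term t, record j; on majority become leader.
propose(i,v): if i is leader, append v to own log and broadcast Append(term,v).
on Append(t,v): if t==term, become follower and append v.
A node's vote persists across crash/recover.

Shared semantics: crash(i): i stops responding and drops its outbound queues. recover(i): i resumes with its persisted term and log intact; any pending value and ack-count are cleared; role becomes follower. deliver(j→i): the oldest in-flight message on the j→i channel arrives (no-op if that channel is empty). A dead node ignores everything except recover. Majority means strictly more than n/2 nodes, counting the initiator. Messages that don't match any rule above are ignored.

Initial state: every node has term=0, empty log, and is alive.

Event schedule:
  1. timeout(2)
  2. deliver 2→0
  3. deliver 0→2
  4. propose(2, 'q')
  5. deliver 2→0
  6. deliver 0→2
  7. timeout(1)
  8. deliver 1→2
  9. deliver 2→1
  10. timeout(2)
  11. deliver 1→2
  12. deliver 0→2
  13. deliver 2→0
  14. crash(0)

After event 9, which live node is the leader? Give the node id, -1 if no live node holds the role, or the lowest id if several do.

e1 timeout(2): 2[cand,t=1,-]
e2 deliver 2→0: 0[foll,t=1,-]
e3 deliver 0→2: 2[lead,t=1,-]
e4 propose(2,'q'): 2[lead,t=1,q]
e5 deliver 2→0: 0[foll,t=1,q]
e6 deliver 0→2: ·
e7 timeout(1): 1[cand,t=1,-]
e8 deliver 1→2: ·
e9 deliver 2→1: ·

2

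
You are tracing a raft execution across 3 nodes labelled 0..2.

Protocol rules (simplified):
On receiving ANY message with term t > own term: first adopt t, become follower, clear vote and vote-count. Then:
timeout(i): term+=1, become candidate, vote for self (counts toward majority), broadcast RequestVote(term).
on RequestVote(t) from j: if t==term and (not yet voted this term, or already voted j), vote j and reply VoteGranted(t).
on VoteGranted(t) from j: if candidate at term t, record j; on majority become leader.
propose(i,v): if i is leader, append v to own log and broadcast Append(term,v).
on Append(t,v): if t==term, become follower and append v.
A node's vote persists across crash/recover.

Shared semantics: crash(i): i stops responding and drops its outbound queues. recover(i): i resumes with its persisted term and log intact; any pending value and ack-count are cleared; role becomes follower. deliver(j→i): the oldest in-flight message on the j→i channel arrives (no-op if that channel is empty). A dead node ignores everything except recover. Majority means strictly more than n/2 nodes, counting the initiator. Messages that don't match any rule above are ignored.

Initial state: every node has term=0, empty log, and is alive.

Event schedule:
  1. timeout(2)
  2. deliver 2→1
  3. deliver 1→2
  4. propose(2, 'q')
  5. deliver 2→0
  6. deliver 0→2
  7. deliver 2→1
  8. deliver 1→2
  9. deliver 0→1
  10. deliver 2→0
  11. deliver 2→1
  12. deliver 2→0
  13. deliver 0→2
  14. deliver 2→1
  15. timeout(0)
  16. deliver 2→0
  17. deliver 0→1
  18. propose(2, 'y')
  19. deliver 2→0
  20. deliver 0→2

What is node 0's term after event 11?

[1] timeout(2) → N2(cand t1 [-])
[2] deliver 2→1 → N1(foll t1 [-])
[3] deliver 1→2 → N2(lead t1 [-])
[4] propose(2,'q') → N2(lead t1 [q])
[5] deliver 2→0 → N0(foll t1 [-])
[6] deliver 0→2 → ∅
[7] deliver 2→1 → N1(foll t1 [q])
[8] deliver 1→2 → ∅
[9] deliver 0→1 → ∅
[10] deliver 2→0 → N0(foll t1 [q])
[11] deliver 2→1 → ∅

1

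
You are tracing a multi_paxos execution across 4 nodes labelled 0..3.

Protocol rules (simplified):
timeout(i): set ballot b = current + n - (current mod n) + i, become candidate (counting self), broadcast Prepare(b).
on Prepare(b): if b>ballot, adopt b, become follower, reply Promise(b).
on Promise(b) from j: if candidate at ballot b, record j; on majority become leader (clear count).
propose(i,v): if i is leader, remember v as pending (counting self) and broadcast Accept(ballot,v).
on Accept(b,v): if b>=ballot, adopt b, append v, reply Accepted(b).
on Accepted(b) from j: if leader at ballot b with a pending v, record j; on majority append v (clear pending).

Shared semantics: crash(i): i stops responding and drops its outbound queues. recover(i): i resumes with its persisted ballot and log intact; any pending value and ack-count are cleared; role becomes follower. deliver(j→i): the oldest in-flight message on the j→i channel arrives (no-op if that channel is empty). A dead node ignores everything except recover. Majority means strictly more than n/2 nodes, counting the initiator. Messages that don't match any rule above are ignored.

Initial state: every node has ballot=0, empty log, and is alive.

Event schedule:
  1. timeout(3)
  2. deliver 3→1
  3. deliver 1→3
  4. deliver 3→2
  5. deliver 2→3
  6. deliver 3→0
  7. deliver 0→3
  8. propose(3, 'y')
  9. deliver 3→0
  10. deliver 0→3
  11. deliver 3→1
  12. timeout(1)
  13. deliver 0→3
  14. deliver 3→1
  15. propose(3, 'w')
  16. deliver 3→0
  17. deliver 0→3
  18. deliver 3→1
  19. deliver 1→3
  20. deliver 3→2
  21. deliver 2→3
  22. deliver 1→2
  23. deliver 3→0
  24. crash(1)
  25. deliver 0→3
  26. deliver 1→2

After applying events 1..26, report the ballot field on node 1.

1. timeout(3):  <3:cand b7 ->
2. deliver 3→1:  <1:foll b7 ->
3. deliver 1→3:  nop
4. deliver 3→2:  <2:foll b7 ->
5. deliver 2→3:  <3:lead b7 ->
6. deliver 3→0:  <0:foll b7 ->
7. deliver 0→3:  nop
8. propose(3,'y'):  nop
9. deliver 3→0:  <0:foll b7 y>
10. deliver 0→3:  nop
11. deliver 3→1:  <1:foll b7 y>
12. timeout(1):  <1:cand b9 y>
13. deliver 0→3:  nop
14. deliver 3→1:  nop
15. propose(3,'w'):  nop
16. deliver 3→0:  <0:foll b7 y,w>
17. deliver 0→3:  nop
18. deliver 3→1:  nop
19. deliver 1→3:  <3:lead b7 w>
20. deliver 3→2:  <2:foll b7 y>
21. deliver 2→3:  nop
22. deliver 1→2:  <2:foll b9 y>
23. deliver 3→0:  nop
24. crash(1):  <1:✗cand b9 y>
25. deliver 0→3:  nop
26. deliver 1→2:  nop

9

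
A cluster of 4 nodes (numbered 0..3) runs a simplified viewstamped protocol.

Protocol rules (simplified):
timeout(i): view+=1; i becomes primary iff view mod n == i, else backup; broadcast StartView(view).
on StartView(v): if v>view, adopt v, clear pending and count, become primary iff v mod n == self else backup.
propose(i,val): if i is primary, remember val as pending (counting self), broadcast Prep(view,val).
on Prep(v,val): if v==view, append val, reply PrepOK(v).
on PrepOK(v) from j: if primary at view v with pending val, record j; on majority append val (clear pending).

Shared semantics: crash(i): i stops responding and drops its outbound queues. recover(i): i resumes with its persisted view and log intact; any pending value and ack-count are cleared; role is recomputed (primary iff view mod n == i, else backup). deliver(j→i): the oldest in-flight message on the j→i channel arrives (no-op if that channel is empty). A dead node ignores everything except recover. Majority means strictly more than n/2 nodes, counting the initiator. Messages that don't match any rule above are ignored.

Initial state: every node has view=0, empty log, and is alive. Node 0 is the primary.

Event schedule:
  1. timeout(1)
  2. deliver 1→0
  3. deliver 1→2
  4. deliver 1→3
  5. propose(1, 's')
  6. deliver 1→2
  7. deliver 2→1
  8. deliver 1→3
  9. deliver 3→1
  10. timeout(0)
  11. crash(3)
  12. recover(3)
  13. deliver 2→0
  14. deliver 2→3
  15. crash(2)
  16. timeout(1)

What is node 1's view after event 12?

after 1 — timeout(1): n1:prim/v1/[-]
after 2 — deliver 1→0: n0:back/v1/[-]
after 3 — deliver 1→2: n2:back/v1/[-]
after 4 — deliver 1→3: n3:back/v1/[-]
after 5 — propose(1,'s'): ·
after 6 — deliver 1→2: n2:back/v1/[s]
after 7 — deliver 2→1: ·
after 8 — deliver 1→3: n3:back/v1/[s]
after 9 — deliver 3→1: n1:prim/v1/[s]
after 10 — timeout(0): n0:back/v2/[-]
after 11 — crash(3): n3:✗back/v1/[s]
after 12 — recover(3): n3:back/v1/[s]

1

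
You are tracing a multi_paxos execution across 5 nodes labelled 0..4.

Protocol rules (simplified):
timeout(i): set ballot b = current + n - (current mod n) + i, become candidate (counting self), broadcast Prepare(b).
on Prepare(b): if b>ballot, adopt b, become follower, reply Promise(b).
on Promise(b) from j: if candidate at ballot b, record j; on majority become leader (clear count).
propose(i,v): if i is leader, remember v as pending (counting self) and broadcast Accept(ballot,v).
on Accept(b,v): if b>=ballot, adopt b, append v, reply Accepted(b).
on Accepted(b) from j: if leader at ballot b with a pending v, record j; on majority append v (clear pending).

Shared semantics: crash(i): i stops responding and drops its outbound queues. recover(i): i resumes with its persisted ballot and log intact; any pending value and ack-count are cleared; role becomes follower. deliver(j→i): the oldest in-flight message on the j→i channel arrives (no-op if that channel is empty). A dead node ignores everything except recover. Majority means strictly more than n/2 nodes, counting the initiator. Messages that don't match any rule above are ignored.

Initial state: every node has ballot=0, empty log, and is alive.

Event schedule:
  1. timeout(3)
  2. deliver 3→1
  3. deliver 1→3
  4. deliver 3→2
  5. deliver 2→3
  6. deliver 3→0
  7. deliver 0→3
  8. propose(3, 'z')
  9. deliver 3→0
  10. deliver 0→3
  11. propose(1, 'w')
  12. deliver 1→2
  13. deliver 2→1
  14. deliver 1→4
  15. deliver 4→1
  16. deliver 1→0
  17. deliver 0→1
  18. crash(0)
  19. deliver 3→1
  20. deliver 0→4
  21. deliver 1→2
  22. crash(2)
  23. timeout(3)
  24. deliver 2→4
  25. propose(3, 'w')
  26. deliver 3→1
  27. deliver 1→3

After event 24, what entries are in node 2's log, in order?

[1] timeout(3) → N3(cand b8 [-])
[2] deliver 3→1 → N1(foll b8 [-])
[3] deliver 1→3 → ∅
[4] deliver 3→2 → N2(foll b8 [-])
[5] deliver 2→3 → N3(lead b8 [-])
[6] deliver 3→0 → N0(foll b8 [-])
[7] deliver 0→3 → ∅
[8] propose(3,'z') → ∅
[9] deliver 3→0 → N0(foll b8 [z])
[10] deliver 0→3 → ∅
[11] propose(1,'w') → ∅
[12] deliver 1→2 → ∅
[13] deliver 2→1 → ∅
[14] deliver 1→4 → ∅
[15] deliver 4→1 → ∅
[16] deliver 1→0 → ∅
[17] deliver 0→1 → ∅
[18] crash(0) → N0(✗foll b8 [z])
[19] deliver 3→1 → N1(foll b8 [z])
[20] deliver 0→4 → ∅
[21] deliver 1→2 → ∅
[22] crash(2) → N2(✗foll b8 [-])
[23] timeout(3) → N3(cand b13 [-])
[24] deliver 2→4 → ∅

empty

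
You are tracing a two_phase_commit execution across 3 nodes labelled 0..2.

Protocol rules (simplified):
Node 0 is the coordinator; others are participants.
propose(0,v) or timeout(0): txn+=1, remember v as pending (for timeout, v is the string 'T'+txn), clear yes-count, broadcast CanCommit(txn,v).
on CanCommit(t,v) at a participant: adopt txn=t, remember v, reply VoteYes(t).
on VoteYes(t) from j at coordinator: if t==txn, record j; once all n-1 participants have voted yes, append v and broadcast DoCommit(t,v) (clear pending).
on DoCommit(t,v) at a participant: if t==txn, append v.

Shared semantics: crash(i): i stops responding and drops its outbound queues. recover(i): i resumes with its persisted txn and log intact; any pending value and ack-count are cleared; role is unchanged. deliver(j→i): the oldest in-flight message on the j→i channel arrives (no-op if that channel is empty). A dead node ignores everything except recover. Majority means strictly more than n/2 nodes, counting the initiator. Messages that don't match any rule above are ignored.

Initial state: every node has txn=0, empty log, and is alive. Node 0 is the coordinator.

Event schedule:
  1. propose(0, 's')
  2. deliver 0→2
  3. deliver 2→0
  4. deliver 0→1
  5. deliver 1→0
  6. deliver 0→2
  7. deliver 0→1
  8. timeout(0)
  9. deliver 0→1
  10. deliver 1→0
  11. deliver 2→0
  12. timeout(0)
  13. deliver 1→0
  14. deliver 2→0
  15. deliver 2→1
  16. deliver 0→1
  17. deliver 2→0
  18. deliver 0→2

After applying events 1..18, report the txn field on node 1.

1. propose(0,'s'):  <0:coor t1 ->
2. deliver 0→2:  <2:part t1 ->
3. deliver 2→0:  nop
4. deliver 0→1:  <1:part t1 ->
5. deliver 1→0:  <0:coor t1 s>
6. deliver 0→2:  <2:part t1 s>
7. deliver 0→1:  <1:part t1 s>
8. timeout(0):  <0:coor t2 s>
9. deliver 0→1:  <1:part t2 s>
10. deliver 1→0:  nop
11. deliver 2→0:  nop
12. timeout(0):  <0:coor t3 s>
13. deliver 1→0:  nop
14. deliver 2→0:  nop
15. deliver 2→1:  nop
16. deliver 0→1:  <1:part t3 s>
17. deliver 2→0:  nop
18. deliver 0→2:  <2:part t2 s>

3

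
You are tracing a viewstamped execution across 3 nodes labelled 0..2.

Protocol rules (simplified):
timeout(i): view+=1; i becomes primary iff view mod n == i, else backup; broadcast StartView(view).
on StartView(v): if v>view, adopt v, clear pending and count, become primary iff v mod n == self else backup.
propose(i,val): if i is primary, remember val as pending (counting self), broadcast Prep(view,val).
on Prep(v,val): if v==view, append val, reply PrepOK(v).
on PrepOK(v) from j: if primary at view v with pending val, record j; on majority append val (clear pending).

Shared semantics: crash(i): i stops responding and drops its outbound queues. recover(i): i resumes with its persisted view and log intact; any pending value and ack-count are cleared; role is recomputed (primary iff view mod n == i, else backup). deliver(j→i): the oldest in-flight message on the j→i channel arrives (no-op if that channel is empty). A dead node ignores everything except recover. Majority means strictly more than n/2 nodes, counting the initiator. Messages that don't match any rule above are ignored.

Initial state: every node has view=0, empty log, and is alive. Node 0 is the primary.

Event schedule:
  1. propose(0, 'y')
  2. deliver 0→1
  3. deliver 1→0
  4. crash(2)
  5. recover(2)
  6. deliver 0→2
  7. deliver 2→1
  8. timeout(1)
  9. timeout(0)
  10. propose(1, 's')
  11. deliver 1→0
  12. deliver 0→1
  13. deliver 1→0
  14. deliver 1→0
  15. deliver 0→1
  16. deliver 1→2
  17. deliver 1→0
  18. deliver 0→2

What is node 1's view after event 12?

1

e1 propose(0,'y'): ·
e2 deliver 0→1: 1[back,v=0,y]
e3 deliver 1→0: 0[prim,v=0,y]
e4 crash(2): 2[✗back,v=0,-]
e5 recover(2): 2[back,v=0,-]
e6 deliver 0→2: 2[back,v=0,y]
e7 deliver 2→1: ·
e8 timeout(1): 1[prim,v=1,y]
e9 timeout(0): 0[back,v=1,y]
e10 propose(1,'s'): ·
e11 deliver 1→0: ·
e12 deliver 0→1: ·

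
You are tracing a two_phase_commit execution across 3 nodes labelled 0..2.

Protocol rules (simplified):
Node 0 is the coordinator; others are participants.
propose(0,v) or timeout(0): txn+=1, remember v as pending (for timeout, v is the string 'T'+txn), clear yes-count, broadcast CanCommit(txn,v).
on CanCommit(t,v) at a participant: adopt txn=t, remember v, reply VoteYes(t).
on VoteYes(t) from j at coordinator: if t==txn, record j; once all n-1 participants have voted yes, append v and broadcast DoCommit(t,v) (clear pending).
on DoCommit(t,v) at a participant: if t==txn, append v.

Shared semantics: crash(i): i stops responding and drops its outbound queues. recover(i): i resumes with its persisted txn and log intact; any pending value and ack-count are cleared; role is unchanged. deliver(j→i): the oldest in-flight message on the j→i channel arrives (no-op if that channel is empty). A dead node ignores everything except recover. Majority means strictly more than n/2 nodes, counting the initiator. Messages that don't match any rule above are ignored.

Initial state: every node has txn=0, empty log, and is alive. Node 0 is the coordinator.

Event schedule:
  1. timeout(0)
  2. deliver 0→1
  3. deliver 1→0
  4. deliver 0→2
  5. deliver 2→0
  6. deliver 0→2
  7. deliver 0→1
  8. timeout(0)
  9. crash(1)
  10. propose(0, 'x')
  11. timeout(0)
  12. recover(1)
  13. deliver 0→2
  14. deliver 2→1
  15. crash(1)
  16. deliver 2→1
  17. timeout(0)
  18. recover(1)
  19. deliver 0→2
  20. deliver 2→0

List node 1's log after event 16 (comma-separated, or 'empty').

step 1 timeout(0): 0={coor,t=1,log=-}
step 2 deliver 0→1: 1={part,t=1,log=-}
step 3 deliver 1→0: —
step 4 deliver 0→2: 2={part,t=1,log=-}
step 5 deliver 2→0: 0={coor,t=1,log=T1}
step 6 deliver 0→2: 2={part,t=1,log=T1}
step 7 deliver 0→1: 1={part,t=1,log=T1}
step 8 timeout(0): 0={coor,t=2,log=T1}
step 9 crash(1): 1={✗part,t=1,log=T1}
step 10 propose(0,'x'): 0={coor,t=3,log=T1}
step 11 timeout(0): 0={coor,t=4,log=T1}
step 12 recover(1): 1={part,t=1,log=T1}
step 13 deliver 0→2: 2={part,t=2,log=T1}
step 14 deliver 2→1: —
step 15 crash(1): 1={✗part,t=1,log=T1}
step 16 deliver 2→1: —

T1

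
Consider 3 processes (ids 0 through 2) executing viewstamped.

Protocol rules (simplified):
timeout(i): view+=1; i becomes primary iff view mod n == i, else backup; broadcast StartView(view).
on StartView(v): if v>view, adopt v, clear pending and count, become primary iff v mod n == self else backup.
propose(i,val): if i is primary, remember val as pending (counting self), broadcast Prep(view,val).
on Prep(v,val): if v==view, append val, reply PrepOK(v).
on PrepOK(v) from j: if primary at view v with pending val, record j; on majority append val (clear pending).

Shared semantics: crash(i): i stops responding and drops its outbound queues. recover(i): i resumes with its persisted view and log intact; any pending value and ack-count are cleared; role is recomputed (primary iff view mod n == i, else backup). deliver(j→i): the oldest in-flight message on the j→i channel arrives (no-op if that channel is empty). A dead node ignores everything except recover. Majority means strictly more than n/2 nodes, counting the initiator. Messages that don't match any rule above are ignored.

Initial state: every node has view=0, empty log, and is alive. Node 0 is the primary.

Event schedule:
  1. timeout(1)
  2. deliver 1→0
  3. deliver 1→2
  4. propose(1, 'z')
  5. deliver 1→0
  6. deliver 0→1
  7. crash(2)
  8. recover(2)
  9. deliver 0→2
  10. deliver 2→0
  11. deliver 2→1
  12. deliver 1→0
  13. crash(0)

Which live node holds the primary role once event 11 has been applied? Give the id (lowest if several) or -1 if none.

1. timeout(1):  <1:prim v1 ->
2. deliver 1→0:  <0:back v1 ->
3. deliver 1→2:  <2:back v1 ->
4. propose(1,'z'):  nop
5. deliver 1→0:  <0:back v1 z>
6. deliver 0→1:  <1:prim v1 z>
7. crash(2):  <2:✗back v1 ->
8. recover(2):  <2:back v1 ->
9. deliver 0→2:  nop
10. deliver 2→0:  nop
11. deliver 2→1:  nop

1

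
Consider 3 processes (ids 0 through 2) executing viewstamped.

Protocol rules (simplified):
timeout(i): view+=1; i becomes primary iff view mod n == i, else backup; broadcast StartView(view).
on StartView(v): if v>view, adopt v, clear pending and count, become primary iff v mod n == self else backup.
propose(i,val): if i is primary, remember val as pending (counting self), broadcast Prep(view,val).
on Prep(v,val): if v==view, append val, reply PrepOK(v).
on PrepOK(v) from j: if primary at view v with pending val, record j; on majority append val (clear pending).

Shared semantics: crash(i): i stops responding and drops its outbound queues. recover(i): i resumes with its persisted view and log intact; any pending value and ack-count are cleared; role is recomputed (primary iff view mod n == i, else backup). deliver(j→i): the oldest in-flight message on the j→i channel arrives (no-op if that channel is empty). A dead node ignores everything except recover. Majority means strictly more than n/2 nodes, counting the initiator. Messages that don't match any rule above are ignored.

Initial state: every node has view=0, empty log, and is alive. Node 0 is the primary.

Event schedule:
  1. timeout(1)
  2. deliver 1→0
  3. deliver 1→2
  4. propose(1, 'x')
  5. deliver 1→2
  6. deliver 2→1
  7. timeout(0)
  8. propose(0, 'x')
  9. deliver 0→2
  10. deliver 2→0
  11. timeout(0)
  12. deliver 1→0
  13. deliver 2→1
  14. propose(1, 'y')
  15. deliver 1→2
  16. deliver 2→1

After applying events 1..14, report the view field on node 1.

1

[1] timeout(1) → N1(prim v1 [-])
[2] deliver 1→0 → N0(back v1 [-])
[3] deliver 1→2 → N2(back v1 [-])
[4] propose(1,'x') → ∅
[5] deliver 1→2 → N2(back v1 [x])
[6] deliver 2→1 → N1(prim v1 [x])
[7] timeout(0) → N0(back v2 [-])
[8] propose(0,'x') → ∅
[9] deliver 0→2 → N2(prim v2 [x])
[10] deliver 2→0 → ∅
[11] timeout(0) → N0(prim v3 [-])
[12] deliver 1→0 → ∅
[13] deliver 2→1 → ∅
[14] propose(1,'y') → ∅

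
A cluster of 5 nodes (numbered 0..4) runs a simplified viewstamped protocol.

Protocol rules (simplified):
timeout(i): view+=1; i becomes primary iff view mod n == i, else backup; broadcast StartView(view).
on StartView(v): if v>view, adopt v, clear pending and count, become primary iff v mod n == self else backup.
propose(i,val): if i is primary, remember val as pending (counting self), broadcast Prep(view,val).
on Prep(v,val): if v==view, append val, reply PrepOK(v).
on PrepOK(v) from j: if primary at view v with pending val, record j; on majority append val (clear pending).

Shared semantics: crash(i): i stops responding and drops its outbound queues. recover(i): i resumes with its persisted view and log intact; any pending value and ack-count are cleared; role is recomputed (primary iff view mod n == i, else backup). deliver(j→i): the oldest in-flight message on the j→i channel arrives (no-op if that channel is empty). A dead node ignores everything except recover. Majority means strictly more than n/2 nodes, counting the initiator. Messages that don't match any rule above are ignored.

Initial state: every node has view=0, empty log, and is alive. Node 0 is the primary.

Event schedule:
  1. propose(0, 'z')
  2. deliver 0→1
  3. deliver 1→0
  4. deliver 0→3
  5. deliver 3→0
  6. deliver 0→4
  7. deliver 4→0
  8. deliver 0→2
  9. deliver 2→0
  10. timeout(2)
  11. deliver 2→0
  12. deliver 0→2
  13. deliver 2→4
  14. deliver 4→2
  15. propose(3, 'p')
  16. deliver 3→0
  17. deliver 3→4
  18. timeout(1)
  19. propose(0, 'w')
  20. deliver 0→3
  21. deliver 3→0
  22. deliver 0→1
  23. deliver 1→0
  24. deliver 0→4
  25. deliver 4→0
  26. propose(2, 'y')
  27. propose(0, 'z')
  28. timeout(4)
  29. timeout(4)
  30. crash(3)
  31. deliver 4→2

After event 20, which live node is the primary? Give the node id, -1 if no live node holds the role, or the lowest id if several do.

1

step 1 propose(0,'z'): —
step 2 deliver 0→1: 1={back,v=0,log=z}
step 3 deliver 1→0: —
step 4 deliver 0→3: 3={back,v=0,log=z}
step 5 deliver 3→0: 0={prim,v=0,log=z}
step 6 deliver 0→4: 4={back,v=0,log=z}
step 7 deliver 4→0: —
step 8 deliver 0→2: 2={back,v=0,log=z}
step 9 deliver 2→0: —
step 10 timeout(2): 2={back,v=1,log=z}
step 11 deliver 2→0: 0={back,v=1,log=z}
step 12 deliver 0→2: —
step 13 deliver 2→4: 4={back,v=1,log=z}
step 14 deliver 4→2: —
step 15 propose(3,'p'): —
step 16 deliver 3→0: —
step 17 deliver 3→4: —
step 18 timeout(1): 1={prim,v=1,log=z}
step 19 propose(0,'w'): —
step 20 deliver 0→3: —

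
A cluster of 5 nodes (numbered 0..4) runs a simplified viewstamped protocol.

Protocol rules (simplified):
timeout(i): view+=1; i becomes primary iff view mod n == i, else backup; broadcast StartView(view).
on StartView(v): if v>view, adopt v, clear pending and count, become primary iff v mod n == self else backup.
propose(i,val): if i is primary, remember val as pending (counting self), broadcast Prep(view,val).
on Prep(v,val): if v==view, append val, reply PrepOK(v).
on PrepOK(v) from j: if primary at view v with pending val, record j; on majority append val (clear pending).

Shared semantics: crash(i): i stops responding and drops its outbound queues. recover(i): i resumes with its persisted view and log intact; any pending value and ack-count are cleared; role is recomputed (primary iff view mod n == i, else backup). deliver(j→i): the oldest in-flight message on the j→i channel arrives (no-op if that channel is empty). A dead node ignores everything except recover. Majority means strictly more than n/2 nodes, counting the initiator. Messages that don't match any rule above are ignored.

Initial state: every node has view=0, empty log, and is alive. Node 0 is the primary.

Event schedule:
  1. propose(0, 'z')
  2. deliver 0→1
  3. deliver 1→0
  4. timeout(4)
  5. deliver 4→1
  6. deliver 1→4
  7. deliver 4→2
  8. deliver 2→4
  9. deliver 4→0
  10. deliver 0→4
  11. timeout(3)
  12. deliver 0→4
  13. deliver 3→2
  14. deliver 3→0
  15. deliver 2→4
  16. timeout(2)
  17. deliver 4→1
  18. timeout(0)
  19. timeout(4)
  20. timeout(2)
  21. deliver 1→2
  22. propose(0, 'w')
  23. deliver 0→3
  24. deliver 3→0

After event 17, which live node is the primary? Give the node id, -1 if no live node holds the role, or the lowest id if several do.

1. propose(0,'z'):  nop
2. deliver 0→1:  <1:back v0 z>
3. deliver 1→0:  nop
4. timeout(4):  <4:back v1 ->
5. deliver 4→1:  <1:prim v1 z>
6. deliver 1→4:  nop
7. deliver 4→2:  <2:back v1 ->
8. deliver 2→4:  nop
9. deliver 4→0:  <0:back v1 ->
10. deliver 0→4:  nop
11. timeout(3):  <3:back v1 ->
12. deliver 0→4:  nop
13. deliver 3→2:  nop
14. deliver 3→0:  nop
15. deliver 2→4:  nop
16. timeout(2):  <2:prim v2 ->
17. deliver 4→1:  nop

1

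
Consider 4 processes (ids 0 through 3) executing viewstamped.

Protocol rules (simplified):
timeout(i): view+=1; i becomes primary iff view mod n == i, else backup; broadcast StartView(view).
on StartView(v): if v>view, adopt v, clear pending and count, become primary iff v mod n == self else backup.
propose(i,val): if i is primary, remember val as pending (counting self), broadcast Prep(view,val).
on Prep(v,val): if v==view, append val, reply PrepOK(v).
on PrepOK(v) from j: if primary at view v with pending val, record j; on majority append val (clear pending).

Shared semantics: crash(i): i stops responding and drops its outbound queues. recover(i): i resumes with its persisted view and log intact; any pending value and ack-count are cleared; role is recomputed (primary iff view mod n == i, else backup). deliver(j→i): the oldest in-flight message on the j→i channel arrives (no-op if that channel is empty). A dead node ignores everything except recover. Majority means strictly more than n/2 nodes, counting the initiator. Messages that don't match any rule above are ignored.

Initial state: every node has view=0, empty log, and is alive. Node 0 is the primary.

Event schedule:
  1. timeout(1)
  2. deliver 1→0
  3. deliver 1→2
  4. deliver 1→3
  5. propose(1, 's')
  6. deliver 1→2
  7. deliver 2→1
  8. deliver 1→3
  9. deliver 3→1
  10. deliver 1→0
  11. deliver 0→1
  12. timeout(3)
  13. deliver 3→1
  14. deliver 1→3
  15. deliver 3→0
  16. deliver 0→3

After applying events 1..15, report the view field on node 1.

step 1 timeout(1): 1={prim,v=1,log=-}
step 2 deliver 1→0: 0={back,v=1,log=-}
step 3 deliver 1→2: 2={back,v=1,log=-}
step 4 deliver 1→3: 3={back,v=1,log=-}
step 5 propose(1,'s'): —
step 6 deliver 1→2: 2={back,v=1,log=s}
step 7 deliver 2→1: —
step 8 deliver 1→3: 3={back,v=1,log=s}
step 9 deliver 3→1: 1={prim,v=1,log=s}
step 10 deliver 1→0: 0={back,v=1,log=s}
step 11 deliver 0→1: —
step 12 timeout(3): 3={back,v=2,log=s}
step 13 deliver 3→1: 1={back,v=2,log=s}
step 14 deliver 1→3: —
step 15 deliver 3→0: 0={back,v=2,log=s}

2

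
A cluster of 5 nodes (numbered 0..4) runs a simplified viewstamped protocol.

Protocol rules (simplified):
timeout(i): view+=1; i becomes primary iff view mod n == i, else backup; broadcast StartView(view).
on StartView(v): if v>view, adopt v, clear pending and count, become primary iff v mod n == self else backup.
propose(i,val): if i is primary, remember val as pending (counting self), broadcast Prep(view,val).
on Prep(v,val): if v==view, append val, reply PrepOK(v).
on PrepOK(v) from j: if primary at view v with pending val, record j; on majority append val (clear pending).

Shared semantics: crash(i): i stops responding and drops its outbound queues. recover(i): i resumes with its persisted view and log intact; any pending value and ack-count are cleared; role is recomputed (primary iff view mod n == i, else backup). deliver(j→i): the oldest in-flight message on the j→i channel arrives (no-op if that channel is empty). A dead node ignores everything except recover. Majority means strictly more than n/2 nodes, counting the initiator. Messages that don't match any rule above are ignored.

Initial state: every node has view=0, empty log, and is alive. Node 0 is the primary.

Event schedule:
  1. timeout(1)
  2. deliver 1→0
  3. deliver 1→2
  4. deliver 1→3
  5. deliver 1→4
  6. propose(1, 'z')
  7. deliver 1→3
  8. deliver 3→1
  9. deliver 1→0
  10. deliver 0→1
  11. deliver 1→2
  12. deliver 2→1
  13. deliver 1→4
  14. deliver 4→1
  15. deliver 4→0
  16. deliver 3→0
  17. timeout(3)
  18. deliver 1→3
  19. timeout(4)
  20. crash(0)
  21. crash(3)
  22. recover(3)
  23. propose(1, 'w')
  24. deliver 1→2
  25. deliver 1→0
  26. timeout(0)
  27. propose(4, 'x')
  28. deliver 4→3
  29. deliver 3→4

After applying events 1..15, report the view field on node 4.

step 1 timeout(1): 1={prim,v=1,log=-}
step 2 deliver 1→0: 0={back,v=1,log=-}
step 3 deliver 1→2: 2={back,v=1,log=-}
step 4 deliver 1→3: 3={back,v=1,log=-}
step 5 deliver 1→4: 4={back,v=1,log=-}
step 6 propose(1,'z'): —
step 7 deliver 1→3: 3={back,v=1,log=z}
step 8 deliver 3→1: —
step 9 deliver 1→0: 0={back,v=1,log=z}
step 10 deliver 0→1: 1={prim,v=1,log=z}
step 11 deliver 1→2: 2={back,v=1,log=z}
step 12 deliver 2→1: —
step 13 deliver 1→4: 4={back,v=1,log=z}
step 14 deliver 4→1: —
step 15 deliver 4→0: —

1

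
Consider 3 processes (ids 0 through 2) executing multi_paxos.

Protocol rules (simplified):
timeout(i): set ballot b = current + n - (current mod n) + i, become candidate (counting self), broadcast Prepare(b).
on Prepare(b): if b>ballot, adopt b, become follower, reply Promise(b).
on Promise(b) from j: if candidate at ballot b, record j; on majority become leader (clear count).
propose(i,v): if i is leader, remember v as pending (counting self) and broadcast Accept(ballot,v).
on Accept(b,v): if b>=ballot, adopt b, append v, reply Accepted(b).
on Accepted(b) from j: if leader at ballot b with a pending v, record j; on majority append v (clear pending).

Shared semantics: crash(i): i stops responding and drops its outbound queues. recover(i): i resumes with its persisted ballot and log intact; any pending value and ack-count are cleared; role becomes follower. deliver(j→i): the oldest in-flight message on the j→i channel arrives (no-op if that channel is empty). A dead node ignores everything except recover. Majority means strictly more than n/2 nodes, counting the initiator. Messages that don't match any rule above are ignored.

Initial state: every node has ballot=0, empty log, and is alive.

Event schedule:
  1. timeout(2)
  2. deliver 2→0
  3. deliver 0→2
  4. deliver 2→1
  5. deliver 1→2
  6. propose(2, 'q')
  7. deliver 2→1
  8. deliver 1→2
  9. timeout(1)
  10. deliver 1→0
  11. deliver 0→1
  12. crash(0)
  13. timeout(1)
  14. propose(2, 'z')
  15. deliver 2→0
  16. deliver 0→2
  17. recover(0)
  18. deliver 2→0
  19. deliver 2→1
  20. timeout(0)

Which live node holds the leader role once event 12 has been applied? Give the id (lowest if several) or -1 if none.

after 1 — timeout(2): n2:cand/b5/[-]
after 2 — deliver 2→0: n0:foll/b5/[-]
after 3 — deliver 0→2: n2:lead/b5/[-]
after 4 — deliver 2→1: n1:foll/b5/[-]
after 5 — deliver 1→2: ·
after 6 — propose(2,'q'): ·
after 7 — deliver 2→1: n1:foll/b5/[q]
after 8 — deliver 1→2: n2:lead/b5/[q]
after 9 — timeout(1): n1:cand/b7/[q]
after 10 — deliver 1→0: n0:foll/b7/[-]
after 11 — deliver 0→1: n1:lead/b7/[q]
after 12 — crash(0): n0:✗foll/b7/[-]

1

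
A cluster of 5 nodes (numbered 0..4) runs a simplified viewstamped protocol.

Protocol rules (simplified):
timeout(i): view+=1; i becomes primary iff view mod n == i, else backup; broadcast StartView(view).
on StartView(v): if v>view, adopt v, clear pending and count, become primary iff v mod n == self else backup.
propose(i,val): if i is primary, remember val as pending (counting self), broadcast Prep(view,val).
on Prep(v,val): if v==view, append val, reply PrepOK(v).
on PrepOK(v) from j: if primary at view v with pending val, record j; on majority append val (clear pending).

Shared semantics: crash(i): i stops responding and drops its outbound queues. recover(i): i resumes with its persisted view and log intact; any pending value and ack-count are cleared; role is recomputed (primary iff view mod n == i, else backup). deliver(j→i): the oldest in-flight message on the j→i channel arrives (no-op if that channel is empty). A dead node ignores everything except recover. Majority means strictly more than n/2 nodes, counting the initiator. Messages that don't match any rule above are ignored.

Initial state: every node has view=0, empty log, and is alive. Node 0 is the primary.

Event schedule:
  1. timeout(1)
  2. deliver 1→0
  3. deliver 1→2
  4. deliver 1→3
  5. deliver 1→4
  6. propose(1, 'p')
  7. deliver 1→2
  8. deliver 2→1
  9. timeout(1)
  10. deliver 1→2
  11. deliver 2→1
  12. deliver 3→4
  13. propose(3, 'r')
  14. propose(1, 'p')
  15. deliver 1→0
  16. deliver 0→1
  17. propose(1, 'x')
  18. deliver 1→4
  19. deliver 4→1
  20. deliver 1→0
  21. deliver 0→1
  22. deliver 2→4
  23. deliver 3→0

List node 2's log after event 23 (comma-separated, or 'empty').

[1] timeout(1) → N1(prim v1 [-])
[2] deliver 1→0 → N0(back v1 [-])
[3] deliver 1→2 → N2(back v1 [-])
[4] deliver 1→3 → N3(back v1 [-])
[5] deliver 1→4 → N4(back v1 [-])
[6] propose(1,'p') → ∅
[7] deliver 1→2 → N2(back v1 [p])
[8] deliver 2→1 → ∅
[9] timeout(1) → N1(back v2 [-])
[10] deliver 1→2 → N2(prim v2 [p])
[11] deliver 2→1 → ∅
[12] deliver 3→4 → ∅
[13] propose(3,'r') → ∅
[14] propose(1,'p') → ∅
[15] deliver 1→0 → N0(back v1 [p])
[16] deliver 0→1 → ∅
[17] propose(1,'x') → ∅
[18] deliver 1→4 → N4(back v1 [p])
[19] deliver 4→1 → ∅
[20] deliver 1→0 → N0(back v2 [p])
[21] deliver 0→1 → ∅
[22] deliver 2→4 → ∅
[23] deliver 3→0 → ∅

p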